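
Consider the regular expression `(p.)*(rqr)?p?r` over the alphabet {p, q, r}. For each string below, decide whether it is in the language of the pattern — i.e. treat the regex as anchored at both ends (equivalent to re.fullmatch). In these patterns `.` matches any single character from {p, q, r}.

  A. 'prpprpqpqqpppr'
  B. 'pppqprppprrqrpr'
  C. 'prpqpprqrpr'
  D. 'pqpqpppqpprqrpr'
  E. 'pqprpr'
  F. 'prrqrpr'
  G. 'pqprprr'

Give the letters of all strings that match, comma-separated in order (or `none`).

A → no match
B → match
C → match
D → match
E → match
F → match
G → match

B, C, D, E, F, G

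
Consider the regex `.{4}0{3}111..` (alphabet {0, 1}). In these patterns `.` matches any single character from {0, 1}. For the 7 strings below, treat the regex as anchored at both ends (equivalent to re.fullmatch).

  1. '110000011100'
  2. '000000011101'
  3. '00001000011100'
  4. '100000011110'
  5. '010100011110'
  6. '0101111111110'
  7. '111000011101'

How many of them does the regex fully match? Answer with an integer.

5

1 → match
2 → match
3 → no match
4 → match
5 → match
6 → no match
7 → match
Total matched: 5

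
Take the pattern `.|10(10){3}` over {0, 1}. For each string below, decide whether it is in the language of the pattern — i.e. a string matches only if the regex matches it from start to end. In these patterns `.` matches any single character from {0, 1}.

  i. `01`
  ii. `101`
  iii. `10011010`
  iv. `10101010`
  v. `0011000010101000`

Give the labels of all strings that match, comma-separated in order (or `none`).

iv

i → no match
ii → no match
iii → no match
iv → match
v → no match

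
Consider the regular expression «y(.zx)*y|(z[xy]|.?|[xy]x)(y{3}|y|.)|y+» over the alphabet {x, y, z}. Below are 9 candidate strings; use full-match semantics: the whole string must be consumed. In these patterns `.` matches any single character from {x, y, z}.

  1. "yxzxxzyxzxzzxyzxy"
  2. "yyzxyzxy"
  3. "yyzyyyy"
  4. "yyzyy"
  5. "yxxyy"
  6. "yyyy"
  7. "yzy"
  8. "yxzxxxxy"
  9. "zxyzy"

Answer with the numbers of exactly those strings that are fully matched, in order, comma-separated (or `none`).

2, 6

1 → no match
2 → match
3 → no match
4 → no match
5 → no match
6 → match
7 → no match
8 → no match
9 → no match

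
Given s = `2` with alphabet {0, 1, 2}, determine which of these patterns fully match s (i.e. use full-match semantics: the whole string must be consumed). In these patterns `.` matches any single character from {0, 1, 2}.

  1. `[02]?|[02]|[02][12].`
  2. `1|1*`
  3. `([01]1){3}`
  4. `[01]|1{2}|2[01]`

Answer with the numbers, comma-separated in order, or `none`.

1

1 → match
2 → no match
3 → no match — must end with `1`
4 → no match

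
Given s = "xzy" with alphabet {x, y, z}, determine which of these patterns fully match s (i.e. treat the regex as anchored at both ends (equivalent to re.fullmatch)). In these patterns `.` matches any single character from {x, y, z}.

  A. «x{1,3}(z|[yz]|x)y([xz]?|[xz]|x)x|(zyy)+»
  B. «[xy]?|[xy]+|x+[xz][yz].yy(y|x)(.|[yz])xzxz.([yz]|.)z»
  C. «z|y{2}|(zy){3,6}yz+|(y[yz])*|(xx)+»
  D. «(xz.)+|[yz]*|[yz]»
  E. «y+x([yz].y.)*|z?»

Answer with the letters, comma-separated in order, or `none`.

A → no match
B → no match
C → no match
D → match
E → no match

D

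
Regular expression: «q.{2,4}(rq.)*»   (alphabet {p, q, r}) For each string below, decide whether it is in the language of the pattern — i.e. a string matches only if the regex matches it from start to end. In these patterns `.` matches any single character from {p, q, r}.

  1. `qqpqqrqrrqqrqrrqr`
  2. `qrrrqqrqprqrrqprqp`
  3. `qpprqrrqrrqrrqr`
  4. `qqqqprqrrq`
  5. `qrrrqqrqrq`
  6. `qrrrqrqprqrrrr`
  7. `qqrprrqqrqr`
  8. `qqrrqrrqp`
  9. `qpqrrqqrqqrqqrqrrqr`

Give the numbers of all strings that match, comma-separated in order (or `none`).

1, 2, 3, 7, 8, 9

1 → match
2 → match
3 → match
4 → no match
5 → no match
6 → no match
7 → match
8 → match
9 → match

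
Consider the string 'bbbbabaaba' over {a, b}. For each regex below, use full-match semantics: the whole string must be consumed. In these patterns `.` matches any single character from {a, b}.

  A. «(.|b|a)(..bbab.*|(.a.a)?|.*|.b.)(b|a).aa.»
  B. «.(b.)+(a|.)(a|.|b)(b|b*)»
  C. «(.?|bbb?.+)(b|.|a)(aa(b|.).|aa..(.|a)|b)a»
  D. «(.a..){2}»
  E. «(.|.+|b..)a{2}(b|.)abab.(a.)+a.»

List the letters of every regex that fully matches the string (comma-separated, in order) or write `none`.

A → no match
B → no match
C → match
D → no match
E → no match

C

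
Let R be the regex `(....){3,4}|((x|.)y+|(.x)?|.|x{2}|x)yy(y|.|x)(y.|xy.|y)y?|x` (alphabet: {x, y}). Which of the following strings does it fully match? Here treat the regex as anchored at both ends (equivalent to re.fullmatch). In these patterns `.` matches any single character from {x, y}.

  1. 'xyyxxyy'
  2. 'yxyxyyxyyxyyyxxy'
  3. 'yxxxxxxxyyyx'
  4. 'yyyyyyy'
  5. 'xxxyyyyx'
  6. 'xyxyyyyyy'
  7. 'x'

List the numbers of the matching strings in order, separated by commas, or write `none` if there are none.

1, 2, 3, 4, 7

1. 'xyyxxyy' → match
2 → match
3. 'yxxxxxxxyyyx' → match
4. 'yyyyyyy' → match
5. 'xxxyyyyx' → no match
6. 'xyxyyyyyy' → no match
7. 'x' → match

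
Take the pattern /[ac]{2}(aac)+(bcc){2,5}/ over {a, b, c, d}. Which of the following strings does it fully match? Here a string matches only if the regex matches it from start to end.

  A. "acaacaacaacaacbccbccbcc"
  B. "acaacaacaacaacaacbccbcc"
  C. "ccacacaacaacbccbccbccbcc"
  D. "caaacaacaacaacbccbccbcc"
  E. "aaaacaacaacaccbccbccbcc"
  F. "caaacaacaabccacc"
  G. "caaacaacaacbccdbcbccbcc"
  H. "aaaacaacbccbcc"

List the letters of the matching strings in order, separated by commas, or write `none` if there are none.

A → match
B → match
C → no match
D → match
E → no match
F → no match — must end with "bcc"
G → no match
H → match

A, B, D, H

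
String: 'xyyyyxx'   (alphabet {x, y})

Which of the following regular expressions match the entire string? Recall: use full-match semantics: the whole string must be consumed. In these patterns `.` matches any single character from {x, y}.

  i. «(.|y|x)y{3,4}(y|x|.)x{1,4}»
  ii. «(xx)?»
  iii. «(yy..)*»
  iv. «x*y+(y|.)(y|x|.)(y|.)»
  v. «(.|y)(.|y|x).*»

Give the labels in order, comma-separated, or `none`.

i, iv, v

i → match
ii → no match
iii → no match
iv → match
v → match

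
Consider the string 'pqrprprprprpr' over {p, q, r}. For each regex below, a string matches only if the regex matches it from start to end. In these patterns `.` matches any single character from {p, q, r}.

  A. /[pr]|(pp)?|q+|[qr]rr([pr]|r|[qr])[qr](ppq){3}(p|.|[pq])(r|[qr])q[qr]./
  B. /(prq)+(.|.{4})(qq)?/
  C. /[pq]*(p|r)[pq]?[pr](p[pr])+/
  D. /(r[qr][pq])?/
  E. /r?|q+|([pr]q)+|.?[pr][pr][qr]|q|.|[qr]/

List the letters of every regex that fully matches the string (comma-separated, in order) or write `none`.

A → no match
B → no match — must start with 'prq'
C → match
D → no match
E → no match

C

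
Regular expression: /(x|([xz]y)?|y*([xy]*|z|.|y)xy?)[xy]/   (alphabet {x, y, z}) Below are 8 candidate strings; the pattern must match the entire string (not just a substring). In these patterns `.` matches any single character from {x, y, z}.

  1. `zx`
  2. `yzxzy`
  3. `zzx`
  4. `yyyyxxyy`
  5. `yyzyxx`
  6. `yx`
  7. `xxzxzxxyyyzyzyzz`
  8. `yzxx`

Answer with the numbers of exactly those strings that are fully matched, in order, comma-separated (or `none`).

4, 8

1 → no match
2 → no match
3 → no match
4 → match
5 → no match
6 → no match
7 → no match
8 → match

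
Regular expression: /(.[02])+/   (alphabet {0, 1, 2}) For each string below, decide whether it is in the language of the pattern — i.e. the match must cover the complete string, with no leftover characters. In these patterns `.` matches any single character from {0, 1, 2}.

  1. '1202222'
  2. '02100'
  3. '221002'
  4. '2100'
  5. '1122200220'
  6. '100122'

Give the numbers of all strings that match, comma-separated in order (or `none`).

1 → no match
2 → no match
3 → match
4 → no match
5 → no match
6 → no match

3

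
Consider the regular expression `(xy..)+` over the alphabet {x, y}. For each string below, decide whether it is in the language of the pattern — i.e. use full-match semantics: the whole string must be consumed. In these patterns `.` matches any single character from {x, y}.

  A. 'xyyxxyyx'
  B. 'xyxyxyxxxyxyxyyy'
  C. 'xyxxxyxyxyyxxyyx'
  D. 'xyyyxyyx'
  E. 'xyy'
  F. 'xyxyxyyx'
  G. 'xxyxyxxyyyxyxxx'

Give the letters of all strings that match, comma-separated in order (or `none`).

A → match
B → match
C → match
D → match
E → no match
F → match
G → no match — must start with 'xy'

A, B, C, D, F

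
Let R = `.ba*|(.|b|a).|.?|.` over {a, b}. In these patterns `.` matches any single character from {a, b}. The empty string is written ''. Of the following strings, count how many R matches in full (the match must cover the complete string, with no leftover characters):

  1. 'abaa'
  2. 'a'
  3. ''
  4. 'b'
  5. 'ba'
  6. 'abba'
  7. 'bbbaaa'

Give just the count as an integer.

5

1 → match
2 → match
3 → match
4 → match
5 → match
6 → no match
7 → no match
Total matched: 5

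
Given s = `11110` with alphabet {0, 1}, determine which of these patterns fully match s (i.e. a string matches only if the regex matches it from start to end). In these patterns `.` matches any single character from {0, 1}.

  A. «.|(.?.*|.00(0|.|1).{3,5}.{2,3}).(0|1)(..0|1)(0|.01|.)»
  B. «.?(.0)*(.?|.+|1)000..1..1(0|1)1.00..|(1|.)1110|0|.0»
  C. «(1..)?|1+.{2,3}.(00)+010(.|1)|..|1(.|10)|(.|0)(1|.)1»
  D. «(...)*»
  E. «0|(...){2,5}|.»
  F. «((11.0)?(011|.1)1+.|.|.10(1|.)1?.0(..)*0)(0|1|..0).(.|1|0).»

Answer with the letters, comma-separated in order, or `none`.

A, B, F

A → match
B → match
C → no match
D → no match
E → no match
F → match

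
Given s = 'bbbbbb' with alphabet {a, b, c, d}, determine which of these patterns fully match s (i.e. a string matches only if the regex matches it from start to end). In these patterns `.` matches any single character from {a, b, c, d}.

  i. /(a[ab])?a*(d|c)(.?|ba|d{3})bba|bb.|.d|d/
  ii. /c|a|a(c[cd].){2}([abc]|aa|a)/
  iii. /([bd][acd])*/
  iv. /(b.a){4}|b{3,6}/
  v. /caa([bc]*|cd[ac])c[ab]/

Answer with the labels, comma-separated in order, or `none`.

iv

i → no match
ii → no match
iii → no match
iv → match
v → no match — must start with 'caa'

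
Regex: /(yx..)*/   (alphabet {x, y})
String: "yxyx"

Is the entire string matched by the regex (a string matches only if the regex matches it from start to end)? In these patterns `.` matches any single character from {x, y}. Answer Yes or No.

Yes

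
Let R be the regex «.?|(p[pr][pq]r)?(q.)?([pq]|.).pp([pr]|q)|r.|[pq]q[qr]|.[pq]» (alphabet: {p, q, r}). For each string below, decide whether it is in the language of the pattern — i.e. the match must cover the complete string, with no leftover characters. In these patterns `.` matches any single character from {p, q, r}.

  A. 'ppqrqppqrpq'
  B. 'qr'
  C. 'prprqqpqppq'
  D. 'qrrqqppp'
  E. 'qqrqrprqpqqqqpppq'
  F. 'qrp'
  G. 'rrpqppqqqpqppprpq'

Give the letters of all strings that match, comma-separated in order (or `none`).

C

A → no match
B → no match
C → match
D → no match
E → no match
F → no match
G → no match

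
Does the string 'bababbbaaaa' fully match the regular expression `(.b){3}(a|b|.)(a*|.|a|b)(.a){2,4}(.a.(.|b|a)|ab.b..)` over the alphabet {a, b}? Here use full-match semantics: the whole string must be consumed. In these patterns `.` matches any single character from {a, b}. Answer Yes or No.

No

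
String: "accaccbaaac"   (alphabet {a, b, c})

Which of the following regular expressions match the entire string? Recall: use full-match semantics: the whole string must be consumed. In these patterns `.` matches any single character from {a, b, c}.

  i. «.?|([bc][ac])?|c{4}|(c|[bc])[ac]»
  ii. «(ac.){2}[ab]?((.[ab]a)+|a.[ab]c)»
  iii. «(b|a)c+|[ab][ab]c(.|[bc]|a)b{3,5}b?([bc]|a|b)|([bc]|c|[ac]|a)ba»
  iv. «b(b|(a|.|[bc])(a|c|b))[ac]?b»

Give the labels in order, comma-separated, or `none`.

ii

i → no match
ii → match
iii → no match
iv → no match — must start with "b"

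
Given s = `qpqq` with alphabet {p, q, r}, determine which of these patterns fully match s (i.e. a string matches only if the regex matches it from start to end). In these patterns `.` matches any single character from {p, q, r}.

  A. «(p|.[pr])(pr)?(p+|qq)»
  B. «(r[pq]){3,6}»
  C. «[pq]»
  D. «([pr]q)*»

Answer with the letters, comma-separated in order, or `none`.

A

A → match
B → no match — must start with `r`
C → no match
D → no match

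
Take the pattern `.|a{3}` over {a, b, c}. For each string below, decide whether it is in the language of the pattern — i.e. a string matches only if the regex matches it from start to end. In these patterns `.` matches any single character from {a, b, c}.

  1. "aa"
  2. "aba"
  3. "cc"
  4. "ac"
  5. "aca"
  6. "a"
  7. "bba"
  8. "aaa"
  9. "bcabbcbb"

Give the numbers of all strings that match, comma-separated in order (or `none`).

1 → no match
2 → no match
3 → no match
4 → no match
5 → no match
6 → match
7 → no match
8 → match
9 → no match

6, 8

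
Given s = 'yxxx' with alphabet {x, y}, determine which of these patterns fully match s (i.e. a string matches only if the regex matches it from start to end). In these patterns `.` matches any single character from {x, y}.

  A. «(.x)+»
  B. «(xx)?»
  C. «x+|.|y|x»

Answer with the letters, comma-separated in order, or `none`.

A

A → match
B → no match
C → no match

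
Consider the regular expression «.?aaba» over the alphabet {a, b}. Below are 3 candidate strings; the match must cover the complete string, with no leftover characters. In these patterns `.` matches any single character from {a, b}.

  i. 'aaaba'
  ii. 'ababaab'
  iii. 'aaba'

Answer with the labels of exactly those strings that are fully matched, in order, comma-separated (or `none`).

i → match
ii → no match — must end with 'aaba'
iii → match

i, iii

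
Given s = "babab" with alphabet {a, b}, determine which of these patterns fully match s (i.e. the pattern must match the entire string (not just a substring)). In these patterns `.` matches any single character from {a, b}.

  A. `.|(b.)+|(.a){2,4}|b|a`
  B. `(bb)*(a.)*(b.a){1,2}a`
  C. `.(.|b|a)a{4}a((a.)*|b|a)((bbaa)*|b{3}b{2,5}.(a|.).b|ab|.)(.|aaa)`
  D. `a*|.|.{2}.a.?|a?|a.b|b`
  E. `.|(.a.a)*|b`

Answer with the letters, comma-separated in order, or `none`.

D

A → no match
B → no match — must end with "aa"
C → no match
D → match
E → no match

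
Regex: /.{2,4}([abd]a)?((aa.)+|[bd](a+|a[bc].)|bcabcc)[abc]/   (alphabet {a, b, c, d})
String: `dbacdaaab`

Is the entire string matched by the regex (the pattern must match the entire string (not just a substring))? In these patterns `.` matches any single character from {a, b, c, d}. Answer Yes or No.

Yes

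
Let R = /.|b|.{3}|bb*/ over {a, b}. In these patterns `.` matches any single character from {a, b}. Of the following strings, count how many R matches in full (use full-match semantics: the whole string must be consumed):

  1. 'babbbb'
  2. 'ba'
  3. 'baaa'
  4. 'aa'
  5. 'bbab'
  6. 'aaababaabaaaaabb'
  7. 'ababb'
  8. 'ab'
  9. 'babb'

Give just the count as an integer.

1 → no match
2 → no match
3 → no match
4 → no match
5 → no match
6 → no match
7 → no match
8 → no match
9 → no match
Total matched: 0

0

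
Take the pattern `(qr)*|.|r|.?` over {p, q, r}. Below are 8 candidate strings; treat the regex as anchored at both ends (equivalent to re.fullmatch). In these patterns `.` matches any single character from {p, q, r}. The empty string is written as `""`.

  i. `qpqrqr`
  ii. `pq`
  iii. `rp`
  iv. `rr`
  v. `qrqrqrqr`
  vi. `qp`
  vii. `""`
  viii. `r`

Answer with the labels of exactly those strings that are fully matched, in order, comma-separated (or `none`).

i → no match
ii → no match
iii → no match
iv → no match
v → match
vi → no match
vii → match
viii → match

v, vii, viii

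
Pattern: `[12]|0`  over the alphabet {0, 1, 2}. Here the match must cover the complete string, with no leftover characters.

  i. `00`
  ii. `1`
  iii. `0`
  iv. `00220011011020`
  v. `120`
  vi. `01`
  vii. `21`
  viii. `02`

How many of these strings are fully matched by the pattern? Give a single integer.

i → no match
ii → match
iii → match
iv → no match
v → no match
vi → no match
vii → no match
viii → no match
Total matched: 2

2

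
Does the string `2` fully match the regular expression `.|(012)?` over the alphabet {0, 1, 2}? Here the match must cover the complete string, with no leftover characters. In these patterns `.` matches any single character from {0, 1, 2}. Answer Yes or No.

Yes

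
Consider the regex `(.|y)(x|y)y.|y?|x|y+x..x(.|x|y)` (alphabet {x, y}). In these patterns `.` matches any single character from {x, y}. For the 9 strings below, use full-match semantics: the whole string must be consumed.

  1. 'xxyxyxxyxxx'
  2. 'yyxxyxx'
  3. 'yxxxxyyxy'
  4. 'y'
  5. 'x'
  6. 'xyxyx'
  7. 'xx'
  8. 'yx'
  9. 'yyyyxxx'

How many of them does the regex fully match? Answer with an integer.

3

1 → no match
2 → match
3 → no match
4 → match
5 → match
6 → no match
7 → no match
8 → no match
9 → no match
Total matched: 3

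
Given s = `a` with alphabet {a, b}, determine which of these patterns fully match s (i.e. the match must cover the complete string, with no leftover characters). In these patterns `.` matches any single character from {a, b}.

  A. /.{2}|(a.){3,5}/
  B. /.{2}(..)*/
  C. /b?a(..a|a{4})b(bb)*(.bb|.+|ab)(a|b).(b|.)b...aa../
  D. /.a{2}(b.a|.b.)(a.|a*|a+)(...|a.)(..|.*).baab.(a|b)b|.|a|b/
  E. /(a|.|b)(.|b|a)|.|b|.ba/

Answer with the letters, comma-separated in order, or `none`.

D, E

A → no match
B → no match
C → no match
D → match
E → match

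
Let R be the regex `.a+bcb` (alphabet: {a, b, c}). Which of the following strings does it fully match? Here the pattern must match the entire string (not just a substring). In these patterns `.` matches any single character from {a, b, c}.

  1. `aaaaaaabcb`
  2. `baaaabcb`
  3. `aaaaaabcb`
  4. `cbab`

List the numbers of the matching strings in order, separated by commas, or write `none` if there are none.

1, 2, 3

1 → match
2 → match
3 → match
4 → no match — must end with `abcb`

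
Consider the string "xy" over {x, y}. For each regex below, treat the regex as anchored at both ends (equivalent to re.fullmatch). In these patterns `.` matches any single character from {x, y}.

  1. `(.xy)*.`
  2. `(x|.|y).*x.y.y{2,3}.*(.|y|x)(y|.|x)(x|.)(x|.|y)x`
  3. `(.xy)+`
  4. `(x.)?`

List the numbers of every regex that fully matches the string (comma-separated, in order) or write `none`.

4

1 → no match
2 → no match — must end with "x"
3 → no match
4 → match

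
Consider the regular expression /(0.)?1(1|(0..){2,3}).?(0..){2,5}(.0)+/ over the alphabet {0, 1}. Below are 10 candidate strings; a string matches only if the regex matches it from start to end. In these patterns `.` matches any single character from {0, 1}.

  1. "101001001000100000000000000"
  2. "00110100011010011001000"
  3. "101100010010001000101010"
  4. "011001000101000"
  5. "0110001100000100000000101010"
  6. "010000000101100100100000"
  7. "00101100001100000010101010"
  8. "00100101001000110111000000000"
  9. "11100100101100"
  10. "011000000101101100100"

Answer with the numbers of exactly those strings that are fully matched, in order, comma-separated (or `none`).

1 → match
2 → no match
3 → match
4 → no match
5 → no match
6 → no match
7 → match
8 → match
9 → match
10 → match

1, 3, 7, 8, 9, 10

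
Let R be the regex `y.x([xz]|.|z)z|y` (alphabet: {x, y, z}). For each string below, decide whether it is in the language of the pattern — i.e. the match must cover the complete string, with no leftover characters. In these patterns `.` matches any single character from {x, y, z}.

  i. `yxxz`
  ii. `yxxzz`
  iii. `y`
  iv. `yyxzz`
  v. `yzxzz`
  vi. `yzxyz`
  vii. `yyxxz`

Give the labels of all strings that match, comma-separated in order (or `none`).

ii, iii, iv, v, vi, vii

i. `yxxz` → no match
ii. `yxxzz` → match
iii. `y` → match
iv. `yyxzz` → match
v. `yzxzz` → match
vi. `yzxyz` → match
vii. `yyxxz` → match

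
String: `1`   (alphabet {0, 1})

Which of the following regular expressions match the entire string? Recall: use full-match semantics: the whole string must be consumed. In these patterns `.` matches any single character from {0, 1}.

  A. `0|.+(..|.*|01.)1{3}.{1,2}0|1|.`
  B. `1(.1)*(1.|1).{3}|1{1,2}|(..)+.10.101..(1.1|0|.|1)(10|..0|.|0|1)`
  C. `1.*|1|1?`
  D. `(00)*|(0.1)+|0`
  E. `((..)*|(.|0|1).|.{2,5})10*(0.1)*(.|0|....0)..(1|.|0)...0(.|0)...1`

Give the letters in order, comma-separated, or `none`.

A, B, C

A → match
B → match
C → match
D → no match
E → no match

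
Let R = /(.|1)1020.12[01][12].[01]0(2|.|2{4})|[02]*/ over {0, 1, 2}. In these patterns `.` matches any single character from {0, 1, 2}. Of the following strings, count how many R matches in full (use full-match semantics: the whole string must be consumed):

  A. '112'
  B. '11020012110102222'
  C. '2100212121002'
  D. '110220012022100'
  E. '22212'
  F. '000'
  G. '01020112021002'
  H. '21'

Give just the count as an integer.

3

A. '112' → no match
B → match
C → no match
D → no match
E. '22212' → no match
F. '000' → match
G → match
H. '21' → no match
Total matched: 3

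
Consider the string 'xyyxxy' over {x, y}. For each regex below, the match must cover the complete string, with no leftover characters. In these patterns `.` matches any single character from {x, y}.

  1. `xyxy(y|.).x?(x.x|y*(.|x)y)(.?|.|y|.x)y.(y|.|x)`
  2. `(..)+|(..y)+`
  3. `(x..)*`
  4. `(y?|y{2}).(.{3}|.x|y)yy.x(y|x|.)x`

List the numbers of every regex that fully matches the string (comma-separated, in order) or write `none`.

1 → no match — must start with 'xyxy'
2 → match
3 → match
4 → no match — must end with 'x'

2, 3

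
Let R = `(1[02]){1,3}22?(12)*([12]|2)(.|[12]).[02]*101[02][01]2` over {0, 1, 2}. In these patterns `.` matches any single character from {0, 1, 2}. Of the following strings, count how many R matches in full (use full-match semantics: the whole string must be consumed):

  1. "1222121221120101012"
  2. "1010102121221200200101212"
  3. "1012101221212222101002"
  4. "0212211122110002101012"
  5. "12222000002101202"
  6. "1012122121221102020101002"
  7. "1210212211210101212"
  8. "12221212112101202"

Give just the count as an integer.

5

1 → match
2 → match
3 → no match
4 → no match — must start with "1"
5 → match
6 → match
7 → no match
8 → match
Total matched: 5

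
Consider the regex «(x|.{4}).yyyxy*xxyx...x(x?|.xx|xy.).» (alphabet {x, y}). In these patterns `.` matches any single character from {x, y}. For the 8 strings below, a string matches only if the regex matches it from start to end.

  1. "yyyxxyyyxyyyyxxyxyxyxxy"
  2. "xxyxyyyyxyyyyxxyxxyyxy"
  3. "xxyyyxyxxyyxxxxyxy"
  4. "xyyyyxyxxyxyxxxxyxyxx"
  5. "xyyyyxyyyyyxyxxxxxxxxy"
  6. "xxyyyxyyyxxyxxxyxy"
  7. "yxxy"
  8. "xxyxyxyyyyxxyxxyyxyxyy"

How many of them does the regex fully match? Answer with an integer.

3

1 → match
2 → match
3 → no match
4 → no match
5 → no match
6 → match
7 → no match
8 → no match
Total matched: 3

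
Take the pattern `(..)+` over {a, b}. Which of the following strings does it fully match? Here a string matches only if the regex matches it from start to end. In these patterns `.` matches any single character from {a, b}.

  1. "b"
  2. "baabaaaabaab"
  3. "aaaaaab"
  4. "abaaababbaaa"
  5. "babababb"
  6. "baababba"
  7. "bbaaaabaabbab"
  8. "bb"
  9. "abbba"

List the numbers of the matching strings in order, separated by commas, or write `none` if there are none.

2, 4, 5, 6, 8

1 → no match
2 → match
3 → no match
4 → match
5 → match
6 → match
7 → no match
8 → match
9 → no match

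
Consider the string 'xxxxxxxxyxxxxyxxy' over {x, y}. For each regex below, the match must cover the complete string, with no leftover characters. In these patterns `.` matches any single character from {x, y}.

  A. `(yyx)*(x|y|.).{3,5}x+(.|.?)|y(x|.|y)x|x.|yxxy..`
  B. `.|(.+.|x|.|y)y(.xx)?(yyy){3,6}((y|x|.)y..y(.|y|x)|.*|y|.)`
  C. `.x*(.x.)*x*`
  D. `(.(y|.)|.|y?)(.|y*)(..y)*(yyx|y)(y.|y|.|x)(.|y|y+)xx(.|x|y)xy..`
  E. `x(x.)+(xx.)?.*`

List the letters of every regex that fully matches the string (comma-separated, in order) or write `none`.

C, E

A → no match
B → no match
C → match
D → no match
E → match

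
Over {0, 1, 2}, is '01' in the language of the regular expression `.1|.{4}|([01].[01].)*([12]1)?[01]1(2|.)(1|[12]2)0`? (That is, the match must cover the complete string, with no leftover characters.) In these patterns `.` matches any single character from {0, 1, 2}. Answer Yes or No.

Yes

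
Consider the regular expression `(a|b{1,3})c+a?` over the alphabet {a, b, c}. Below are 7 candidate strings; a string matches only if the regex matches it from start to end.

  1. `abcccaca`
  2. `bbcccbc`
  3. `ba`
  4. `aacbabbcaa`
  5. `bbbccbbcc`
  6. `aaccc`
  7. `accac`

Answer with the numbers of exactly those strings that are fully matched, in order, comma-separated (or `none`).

none

1. `abcccaca` → no match
2. `bbcccbc` → no match
3. `ba` → no match
4. `aacbabbcaa` → no match
5. `bbbccbbcc` → no match
6. `aaccc` → no match
7. `accac` → no match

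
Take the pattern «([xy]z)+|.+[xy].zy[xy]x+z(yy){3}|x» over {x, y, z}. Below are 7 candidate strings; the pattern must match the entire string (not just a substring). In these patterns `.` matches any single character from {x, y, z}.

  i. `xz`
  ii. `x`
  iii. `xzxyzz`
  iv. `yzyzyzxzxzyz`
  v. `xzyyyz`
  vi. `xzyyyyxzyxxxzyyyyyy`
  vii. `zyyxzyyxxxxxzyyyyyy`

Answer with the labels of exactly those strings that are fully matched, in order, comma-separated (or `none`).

i → match
ii → match
iii → no match
iv → match
v → no match
vi → match
vii → match

i, ii, iv, vi, vii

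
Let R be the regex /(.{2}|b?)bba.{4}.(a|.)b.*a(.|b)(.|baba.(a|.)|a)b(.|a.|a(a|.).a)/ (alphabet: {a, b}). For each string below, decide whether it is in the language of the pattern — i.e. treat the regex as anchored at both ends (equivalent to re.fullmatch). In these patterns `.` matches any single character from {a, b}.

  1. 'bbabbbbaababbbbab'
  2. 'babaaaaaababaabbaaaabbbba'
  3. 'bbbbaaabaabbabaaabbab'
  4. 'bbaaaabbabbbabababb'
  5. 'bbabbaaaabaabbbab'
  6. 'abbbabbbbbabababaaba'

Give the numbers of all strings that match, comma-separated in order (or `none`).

3, 4, 5, 6

1 → no match
2 → no match
3 → match
4 → match
5 → match
6 → match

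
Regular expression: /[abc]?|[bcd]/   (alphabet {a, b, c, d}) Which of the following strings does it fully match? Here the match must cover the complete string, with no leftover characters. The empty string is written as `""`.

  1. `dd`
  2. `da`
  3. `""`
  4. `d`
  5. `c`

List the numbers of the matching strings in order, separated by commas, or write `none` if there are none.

3, 4, 5

1. `dd` → no match
2. `da` → no match
3. `""` → match
4. `d` → match
5. `c` → match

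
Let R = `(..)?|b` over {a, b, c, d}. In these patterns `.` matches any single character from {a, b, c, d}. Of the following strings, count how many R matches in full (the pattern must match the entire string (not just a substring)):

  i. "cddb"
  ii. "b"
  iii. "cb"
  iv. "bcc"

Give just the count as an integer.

i → no match
ii → match
iii → match
iv → no match
Total matched: 2

2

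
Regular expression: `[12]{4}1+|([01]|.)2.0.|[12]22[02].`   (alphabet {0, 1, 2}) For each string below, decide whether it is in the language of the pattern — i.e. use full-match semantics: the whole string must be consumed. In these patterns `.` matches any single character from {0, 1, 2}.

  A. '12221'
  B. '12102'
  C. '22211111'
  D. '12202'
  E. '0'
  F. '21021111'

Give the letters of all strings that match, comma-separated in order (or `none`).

A, B, C, D

A → match
B → match
C → match
D → match
E → no match
F → no match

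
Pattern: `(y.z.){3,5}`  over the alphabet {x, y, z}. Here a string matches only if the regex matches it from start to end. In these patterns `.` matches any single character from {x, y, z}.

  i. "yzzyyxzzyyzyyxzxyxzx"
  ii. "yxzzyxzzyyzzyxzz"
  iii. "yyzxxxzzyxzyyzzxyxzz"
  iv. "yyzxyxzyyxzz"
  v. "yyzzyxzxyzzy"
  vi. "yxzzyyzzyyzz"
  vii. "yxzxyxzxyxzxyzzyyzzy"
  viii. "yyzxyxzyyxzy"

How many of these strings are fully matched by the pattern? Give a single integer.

i → match
ii → match
iii → no match
iv. "yyzxyxzyyxzz" → match
v. "yyzzyxzxyzzy" → match
vi. "yxzzyyzzyyzz" → match
vii → match
viii. "yyzxyxzyyxzy" → match
Total matched: 7

7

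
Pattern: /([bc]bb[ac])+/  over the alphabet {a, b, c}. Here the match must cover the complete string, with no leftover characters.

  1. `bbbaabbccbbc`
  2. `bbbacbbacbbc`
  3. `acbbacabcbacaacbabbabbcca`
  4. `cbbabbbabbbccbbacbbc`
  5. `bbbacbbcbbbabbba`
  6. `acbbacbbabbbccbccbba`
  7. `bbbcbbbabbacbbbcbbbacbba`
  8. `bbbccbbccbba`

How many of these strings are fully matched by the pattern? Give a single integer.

1 → no match
2 → match
3 → no match
4 → match
5 → match
6 → no match
7 → no match
8 → match
Total matched: 4

4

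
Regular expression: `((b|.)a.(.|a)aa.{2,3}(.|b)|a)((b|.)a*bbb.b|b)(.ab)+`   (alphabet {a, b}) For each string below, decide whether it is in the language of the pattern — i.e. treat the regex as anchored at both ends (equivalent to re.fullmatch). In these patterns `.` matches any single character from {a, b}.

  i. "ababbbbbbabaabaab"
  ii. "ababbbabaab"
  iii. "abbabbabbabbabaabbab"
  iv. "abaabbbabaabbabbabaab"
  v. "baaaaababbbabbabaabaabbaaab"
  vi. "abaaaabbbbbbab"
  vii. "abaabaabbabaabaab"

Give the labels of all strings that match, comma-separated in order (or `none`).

i, ii, iii, iv, vi, vii

i → match
ii → match
iii → match
iv → match
v → no match
vi → match
vii → match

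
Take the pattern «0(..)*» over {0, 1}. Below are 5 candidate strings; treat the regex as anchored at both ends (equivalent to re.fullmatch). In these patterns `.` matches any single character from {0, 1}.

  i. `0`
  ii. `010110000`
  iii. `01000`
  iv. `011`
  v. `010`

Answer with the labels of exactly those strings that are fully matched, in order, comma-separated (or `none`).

i → match
ii → match
iii → match
iv → match
v → match

i, ii, iii, iv, v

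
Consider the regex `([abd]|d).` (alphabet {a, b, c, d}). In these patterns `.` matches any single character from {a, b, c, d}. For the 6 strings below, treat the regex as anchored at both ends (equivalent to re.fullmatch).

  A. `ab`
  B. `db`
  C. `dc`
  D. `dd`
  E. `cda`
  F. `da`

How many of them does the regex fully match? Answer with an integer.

A. `ab` → match
B. `db` → match
C. `dc` → match
D. `dd` → match
E. `cda` → no match
F. `da` → match
Total matched: 5

5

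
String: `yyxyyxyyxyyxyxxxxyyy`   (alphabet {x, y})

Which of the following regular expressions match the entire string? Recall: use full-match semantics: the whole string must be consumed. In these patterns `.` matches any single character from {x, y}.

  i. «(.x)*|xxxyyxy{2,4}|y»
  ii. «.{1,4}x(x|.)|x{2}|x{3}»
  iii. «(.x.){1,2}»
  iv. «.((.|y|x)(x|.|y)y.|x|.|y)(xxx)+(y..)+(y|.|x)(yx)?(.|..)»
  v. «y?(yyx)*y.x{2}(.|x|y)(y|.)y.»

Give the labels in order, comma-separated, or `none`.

i → no match
ii → no match
iii → no match
iv → no match
v → match

v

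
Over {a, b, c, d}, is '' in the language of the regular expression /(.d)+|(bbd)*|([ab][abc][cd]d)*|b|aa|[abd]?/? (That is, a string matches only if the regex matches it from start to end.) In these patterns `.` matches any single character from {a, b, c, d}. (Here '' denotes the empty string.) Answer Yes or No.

Yes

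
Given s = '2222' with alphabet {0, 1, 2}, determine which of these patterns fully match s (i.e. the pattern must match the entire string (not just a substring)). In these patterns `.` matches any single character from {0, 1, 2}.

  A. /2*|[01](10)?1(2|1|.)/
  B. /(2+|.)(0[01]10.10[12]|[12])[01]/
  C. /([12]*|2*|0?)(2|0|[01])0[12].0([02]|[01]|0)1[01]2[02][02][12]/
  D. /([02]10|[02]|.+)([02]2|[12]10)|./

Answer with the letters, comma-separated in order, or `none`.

A → match
B → no match
C → no match
D → match

A, D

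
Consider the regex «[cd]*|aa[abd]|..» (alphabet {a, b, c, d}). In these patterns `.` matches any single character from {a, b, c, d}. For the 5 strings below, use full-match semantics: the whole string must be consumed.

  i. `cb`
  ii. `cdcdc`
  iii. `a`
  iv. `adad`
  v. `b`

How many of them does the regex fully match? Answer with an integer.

i → match
ii → match
iii → no match
iv → no match
v → no match
Total matched: 2

2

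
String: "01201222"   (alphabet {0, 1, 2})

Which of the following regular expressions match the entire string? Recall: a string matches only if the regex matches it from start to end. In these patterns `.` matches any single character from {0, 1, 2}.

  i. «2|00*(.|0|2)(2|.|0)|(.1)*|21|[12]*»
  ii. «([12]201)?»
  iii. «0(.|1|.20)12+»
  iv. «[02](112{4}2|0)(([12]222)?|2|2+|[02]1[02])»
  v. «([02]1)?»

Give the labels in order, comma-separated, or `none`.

i → no match
ii → no match
iii → match
iv → no match
v → no match

iii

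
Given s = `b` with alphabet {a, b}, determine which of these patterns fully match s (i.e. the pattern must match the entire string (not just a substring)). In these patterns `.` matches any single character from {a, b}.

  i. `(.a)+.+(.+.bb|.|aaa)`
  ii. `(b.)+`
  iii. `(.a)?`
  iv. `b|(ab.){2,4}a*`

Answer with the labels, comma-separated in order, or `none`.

i → no match
ii → no match
iii → no match
iv → match

iv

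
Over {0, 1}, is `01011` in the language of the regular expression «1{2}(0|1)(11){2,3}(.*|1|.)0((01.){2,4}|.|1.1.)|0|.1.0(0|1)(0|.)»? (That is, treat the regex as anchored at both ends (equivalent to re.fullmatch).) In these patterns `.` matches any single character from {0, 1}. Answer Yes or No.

No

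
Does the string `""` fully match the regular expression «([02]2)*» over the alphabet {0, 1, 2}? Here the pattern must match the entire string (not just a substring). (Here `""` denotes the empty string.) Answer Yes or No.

Yes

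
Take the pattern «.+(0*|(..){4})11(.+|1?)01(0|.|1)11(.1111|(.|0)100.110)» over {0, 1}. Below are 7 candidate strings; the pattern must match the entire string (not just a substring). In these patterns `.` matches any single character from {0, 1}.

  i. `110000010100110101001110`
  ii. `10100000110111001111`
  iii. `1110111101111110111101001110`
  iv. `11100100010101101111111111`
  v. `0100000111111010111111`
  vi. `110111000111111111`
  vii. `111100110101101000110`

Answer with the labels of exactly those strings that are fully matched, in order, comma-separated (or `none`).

iii, vi, vii

i → no match
ii → no match
iii → match
iv → no match
v → no match
vi → match
vii → match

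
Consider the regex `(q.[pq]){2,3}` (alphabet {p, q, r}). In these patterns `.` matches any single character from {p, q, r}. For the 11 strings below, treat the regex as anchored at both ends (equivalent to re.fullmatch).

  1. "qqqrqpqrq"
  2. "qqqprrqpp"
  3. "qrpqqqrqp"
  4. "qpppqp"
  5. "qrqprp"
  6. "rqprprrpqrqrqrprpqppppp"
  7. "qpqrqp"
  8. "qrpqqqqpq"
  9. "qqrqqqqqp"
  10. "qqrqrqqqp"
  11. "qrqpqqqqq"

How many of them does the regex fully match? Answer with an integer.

1

1. "qqqrqpqrq" → no match
2. "qqqprrqpp" → no match
3. "qrpqqqrqp" → no match
4. "qpppqp" → no match
5. "qrqprp" → no match
6 → no match — must start with "q"
7. "qpqrqp" → no match
8. "qrpqqqqpq" → match
9. "qqrqqqqqp" → no match
10. "qqrqrqqqp" → no match
11. "qrqpqqqqq" → no match
Total matched: 1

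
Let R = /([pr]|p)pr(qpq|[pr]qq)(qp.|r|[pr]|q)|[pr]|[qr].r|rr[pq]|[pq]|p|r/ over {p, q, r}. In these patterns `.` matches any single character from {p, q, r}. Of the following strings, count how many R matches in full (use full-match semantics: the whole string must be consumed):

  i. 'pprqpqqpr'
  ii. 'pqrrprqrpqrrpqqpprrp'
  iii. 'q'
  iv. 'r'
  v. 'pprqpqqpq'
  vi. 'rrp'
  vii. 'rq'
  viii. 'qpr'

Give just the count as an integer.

6

i. 'pprqpqqpr' → match
ii → no match
iii. 'q' → match
iv. 'r' → match
v. 'pprqpqqpq' → match
vi. 'rrp' → match
vii. 'rq' → no match
viii. 'qpr' → match
Total matched: 6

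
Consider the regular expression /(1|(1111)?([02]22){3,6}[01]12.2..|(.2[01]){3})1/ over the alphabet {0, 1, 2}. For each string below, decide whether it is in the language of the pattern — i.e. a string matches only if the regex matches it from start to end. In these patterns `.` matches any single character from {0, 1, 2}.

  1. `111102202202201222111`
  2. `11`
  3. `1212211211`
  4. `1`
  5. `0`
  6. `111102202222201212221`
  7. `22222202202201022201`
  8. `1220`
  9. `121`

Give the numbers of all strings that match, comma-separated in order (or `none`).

1 → match
2. `11` → match
3. `1212211211` → match
4. `1` → no match
5. `0` → no match — must end with `1`
6 → match
7 → no match
8. `1220` → no match — must end with `1`
9. `121` → no match

1, 2, 3, 6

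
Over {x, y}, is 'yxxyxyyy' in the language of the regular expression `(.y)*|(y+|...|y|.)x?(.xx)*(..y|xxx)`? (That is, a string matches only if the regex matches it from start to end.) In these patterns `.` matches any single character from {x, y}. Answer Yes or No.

No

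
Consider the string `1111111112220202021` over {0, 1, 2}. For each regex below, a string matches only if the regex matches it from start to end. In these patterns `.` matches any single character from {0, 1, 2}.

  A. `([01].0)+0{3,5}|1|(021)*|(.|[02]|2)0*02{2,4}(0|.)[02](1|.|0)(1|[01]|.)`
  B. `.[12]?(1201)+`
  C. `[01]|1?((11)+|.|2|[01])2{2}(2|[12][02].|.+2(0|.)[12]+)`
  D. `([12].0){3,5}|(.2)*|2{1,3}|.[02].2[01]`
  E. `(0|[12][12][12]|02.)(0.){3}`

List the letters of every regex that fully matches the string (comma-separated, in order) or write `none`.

C

A → no match
B → no match — must end with `1201`
C → match
D → no match
E → no match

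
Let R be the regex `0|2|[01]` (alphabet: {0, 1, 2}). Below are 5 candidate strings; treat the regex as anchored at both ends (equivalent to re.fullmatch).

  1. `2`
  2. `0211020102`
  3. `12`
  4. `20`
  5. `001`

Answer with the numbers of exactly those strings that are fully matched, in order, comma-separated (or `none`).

1 → match
2 → no match
3 → no match
4 → no match
5 → no match

1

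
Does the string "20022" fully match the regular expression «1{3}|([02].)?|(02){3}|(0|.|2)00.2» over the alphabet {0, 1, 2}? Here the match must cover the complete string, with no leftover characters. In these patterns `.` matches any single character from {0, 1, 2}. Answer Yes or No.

Yes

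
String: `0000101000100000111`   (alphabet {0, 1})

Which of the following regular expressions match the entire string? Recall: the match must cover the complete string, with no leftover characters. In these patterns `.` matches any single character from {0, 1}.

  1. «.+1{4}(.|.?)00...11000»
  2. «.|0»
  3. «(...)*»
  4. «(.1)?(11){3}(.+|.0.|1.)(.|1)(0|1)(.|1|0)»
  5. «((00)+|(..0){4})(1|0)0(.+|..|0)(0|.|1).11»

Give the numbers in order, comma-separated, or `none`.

1 → no match — must end with `11000`
2 → no match
3 → no match
4 → no match
5 → match

5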